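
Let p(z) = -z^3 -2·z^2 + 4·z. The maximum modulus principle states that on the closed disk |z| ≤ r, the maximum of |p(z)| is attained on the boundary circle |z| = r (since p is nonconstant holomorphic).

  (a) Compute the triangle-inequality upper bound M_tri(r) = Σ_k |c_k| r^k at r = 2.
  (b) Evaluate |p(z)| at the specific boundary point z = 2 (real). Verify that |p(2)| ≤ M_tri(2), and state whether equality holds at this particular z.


Coefficients: c_0 = 0, c_1 = 4, c_2 = -2, c_3 = -1. Radius r = 2.
Part (a). Triangle bound: M_tri(r) = Σ_k |c_k| r^k
  = |0|·2^0 + |4|·2^1 + |-2|·2^2 + |-1|·2^3
  = 0 + 8 + 8 + 8 = 24.
This bounds M(r) := max_{|z|=r} |p(z)| from above; equality holds iff all terms c_k z^k can be made to align in phase at a single z on |z|=r.
Part (b). At z = 2 (real, on the circle |z| = r):
  p(2) = (0)·2^0 + (4)·2^1 + (-2)·2^2 + (-1)·2^3 = -8.
  |p(2)| = 8.
Check: |p(2)| = 8 ≤ 24 = M_tri(2). ✓ Equality does not hold at z = 2 (the coefficients have mixed signs, so the terms do not all align in phase there).

M_tri(2) = 24; |p(2)| = 8; equality at z=2: no.


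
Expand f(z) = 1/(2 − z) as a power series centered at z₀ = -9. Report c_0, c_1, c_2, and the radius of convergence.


Let w = z − z₀, so z = z₀ + w.
Then 2 − z = 2 − (z₀ + w) = (2 − z₀) − w = 11 − w.
f(z) = 1/(11 − w) = (1/(11)) · 1/(1 − w/(11)) = Σ_{n≥0} w^n / (11)^(n+1).
So c_n = 1/(11)^(n+1):
  c_0 = 1/(11)^1 = 1/11.
  c_1 = 1/(11)^2 = 1/121.
  c_2 = 1/(11)^3 = 1/1331.
The series is valid for |w/d| < 1, i.e. |z − z₀| < |d|.
Radius of convergence: R = |2 − z₀| = |11| = 11 (distance from z₀ to the singularity z = 2).

c_0 = 1/11, c_1 = 1/121, c_2 = 1/1331; R = 11.


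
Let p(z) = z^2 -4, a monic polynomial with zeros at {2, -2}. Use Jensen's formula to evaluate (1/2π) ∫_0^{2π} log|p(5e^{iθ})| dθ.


Zeros: -2, 2; r = 5.
Inside |z| < r: -2, 2. Outside (|z| ≥ r): ∅.
p(0) = -4, so log|p(0)| = log(4) = 1.3863.
Apply Jensen: I(r) = log|p(0)| + Σ_k log(r/|z_k|), summed over zeros inside |z| < r.
  log(r/|z_k|) for z_k = 2: log(5/2) = 0.9163
  log(r/|z_k|) for z_k = -2: log(5/2) = 0.9163
Sum over inside zeros: 1.8326.
I(r) = log|p(0)| + (inside sum) = 1.3863 + 1.8326 = 3.2189.
Closed form (all zeros inside, monic): I(r) = n·log(r) = 2·log(5) = 3.2189. ✓

I(r) ≈ 3.2189.


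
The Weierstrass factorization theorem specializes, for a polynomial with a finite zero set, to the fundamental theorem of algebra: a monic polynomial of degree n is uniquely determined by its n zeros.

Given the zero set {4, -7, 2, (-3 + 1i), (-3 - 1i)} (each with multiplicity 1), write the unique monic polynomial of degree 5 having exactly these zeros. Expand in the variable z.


The polynomial is p(z) = ∏_{α ∈ S} (z − α), where S = {4, -7, 2, (-3 + 1i), (-3 - 1i)}.
Expanding the product yields: p(z) = z^5 + 7·z^4 -18·z^3 -138·z^2 -4·z + 560.
Note conjugate pairs combine to real quadratics: (z − (-3+1i))(z − (-3−1i)) = z² + 6z + 10.
The resulting polynomial has degree 5 and real coefficients as required.

p(z) = z^5 + 7·z^4 -18·z^3 -138·z^2 -4·z + 560.


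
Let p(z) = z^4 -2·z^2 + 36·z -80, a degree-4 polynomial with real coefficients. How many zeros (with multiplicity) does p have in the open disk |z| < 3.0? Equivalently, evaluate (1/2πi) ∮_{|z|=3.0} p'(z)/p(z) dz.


The zeros of p are: (1 + 3i), (1 - 3i), -4, 2.
Their magnitudes are: 3.162, 3.162, 4, 2.
Zeros with |z| < R = 3.0: 2.
Count = 1.
By the argument principle, (1/2πi) ∮_{|z|=R} p'(z)/p(z) dz equals exactly this count.

Number of zeros inside |z| < 3.0: 1.


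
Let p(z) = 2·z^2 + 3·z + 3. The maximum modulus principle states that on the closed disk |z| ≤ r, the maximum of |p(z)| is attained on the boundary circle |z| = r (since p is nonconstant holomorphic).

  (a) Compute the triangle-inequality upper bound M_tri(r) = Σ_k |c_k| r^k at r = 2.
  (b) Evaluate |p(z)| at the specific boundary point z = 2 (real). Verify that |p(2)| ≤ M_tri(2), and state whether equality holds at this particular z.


Coefficients: c_0 = 3, c_1 = 3, c_2 = 2. Radius r = 2.
Part (a). Triangle bound: M_tri(r) = Σ_k |c_k| r^k
  = |3|·2^0 + |3|·2^1 + |2|·2^2
  = 3 + 6 + 8 = 17.
This bounds M(r) := max_{|z|=r} |p(z)| from above; equality holds iff all terms c_k z^k can be made to align in phase at a single z on |z|=r.
Part (b). At z = 2 (real, on the circle |z| = r):
  p(2) = (3)·2^0 + (3)·2^1 + (2)·2^2 = 17.
  |p(2)| = 17.
Since all nonzero coefficients share the same sign, |p(2)| = 17 = M_tri(2); the triangle bound is attained at z = 2, so in fact M(r) = 17.

M_tri(2) = 17; |p(2)| = 17; equality at z=2: yes.


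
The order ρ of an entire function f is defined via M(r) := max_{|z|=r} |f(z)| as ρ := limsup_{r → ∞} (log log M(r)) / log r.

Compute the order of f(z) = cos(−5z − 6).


cos(w) is a linear combination of e^{iw} and e^{−iw} (or e^w, e^{−w} in the hyperbolic case), so |cos(w)| ≤ e^{|w|}. With w = −5z − 6, |w| ≤ 5|z| + 6 = 5r + 6 on |z| = r, giving M(r) ≤ e^{5r + 6}, so ρ ≤ 1. On a suitable ray (z = it for sin/cos; z = t for sinh/cosh, t real → ∞), |cos(−5z − 6)| grows like e^{5|t|}/2, so ρ ≥ 1. Hence ρ = 1.
Therefore ρ = 1.

Order ρ = 1.


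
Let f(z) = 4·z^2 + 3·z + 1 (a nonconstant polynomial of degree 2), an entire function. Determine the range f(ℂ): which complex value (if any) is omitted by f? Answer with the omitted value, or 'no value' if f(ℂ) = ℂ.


Little Picard bounds the complement of f(ℂ) to at most one point.
For every w ∈ ℂ, the equation p(z) − w = 0 is a nonconstant polynomial in z and hence has at least one root by the fundamental theorem of algebra. So p is surjective onto ℂ, omitting no value.

Omitted value: no value.


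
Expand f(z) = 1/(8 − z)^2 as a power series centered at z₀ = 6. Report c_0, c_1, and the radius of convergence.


Let w = z − z₀, so z = z₀ + w.
Then 8 − z = 8 − (z₀ + w) = (8 − z₀) − w = 2 − w.
f(z) = 1/(2 − w)^2 = (1/(2)^2) · (1 − w/(2))^{−2}.
By the binomial series (1−u)^{−2} = Σ_{n≥0} C(n+1, 1) u^n for |u|<1, with u = w/(2):
  c_n = C(n+1, 1) / (2)^(n+2).
  c_0 = 1/(2)^2 = 1/4.
  c_1 = 2/(2)^3 = 1/4.
The series is valid for |w/d| < 1, i.e. |z − z₀| < |d|.
Radius of convergence: R = |8 − z₀| = |2| = 2 (distance from z₀ to the singularity z = 8).

c_0 = 1/4, c_1 = 1/4; R = 2.


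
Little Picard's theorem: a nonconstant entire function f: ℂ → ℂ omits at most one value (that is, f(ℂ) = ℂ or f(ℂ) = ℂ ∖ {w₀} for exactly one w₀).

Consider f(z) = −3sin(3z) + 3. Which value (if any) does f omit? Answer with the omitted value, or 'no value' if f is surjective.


Little Picard bounds the complement of f(ℂ) to at most one point.
sin is entire and surjective onto ℂ: for every w ∈ ℂ, sin(ζ) = w has a solution ζ ∈ ℂ (e.g., via the complex inverse arcsin). With ζ = 3z this gives z = ζ/(3). Then -3·sin(3z) takes every value in -3·ℂ = ℂ, and adding 3 is a bijection of ℂ. So f is surjective and omits no value. (Note: only on the real line is sin bounded by [−1, 1].)

Omitted value: no value.


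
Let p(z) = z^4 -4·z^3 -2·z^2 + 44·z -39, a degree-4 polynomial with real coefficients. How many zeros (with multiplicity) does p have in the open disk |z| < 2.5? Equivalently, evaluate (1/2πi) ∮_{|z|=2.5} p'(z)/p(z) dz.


The zeros of p are: (3 + 2i), (3 - 2i), 1, -3.
Their magnitudes are: 3.606, 3.606, 1, 3.
Zeros with |z| < R = 2.5: 1.
Count = 1.
By the argument principle, (1/2πi) ∮_{|z|=R} p'(z)/p(z) dz equals exactly this count.

Number of zeros inside |z| < 2.5: 1.


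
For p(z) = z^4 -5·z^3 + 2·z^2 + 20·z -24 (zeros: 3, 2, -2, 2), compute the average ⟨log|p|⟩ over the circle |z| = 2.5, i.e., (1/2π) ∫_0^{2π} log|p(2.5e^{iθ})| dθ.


Zeros: -2, 2, 2, 3; r = 2.5.
Inside |z| < r: -2, 2, 2. Outside (|z| ≥ r): 3.
p(0) = -24, so log|p(0)| = log(24) = 3.1781.
Apply Jensen: I(r) = log|p(0)| + Σ_k log(r/|z_k|), summed over zeros inside |z| < r.
  log(r/|z_k|) for z_k = 2: log(2.5/2) = 0.2231
  log(r/|z_k|) for z_k = -2: log(2.5/2) = 0.2231
  log(r/|z_k|) for z_k = 2: log(2.5/2) = 0.2231
  Outside zeros (3) contribute nothing to the Jensen sum.
Sum over inside zeros: 0.6694.
I(r) = log|p(0)| + (inside sum) = 3.1781 + 0.6694 = 3.8475.
Note: since some zeros are outside |z| ≤ r, the simplified n·log(r) form does NOT apply — only the inside zeros contribute.

I(r) ≈ 3.8475.


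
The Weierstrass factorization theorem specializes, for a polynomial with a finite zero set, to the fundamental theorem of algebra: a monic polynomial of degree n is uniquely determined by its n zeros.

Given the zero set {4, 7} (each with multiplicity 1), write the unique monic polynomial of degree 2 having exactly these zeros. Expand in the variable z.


The polynomial is p(z) = ∏_{α ∈ S} (z − α), where S = {4, 7}.
Expanding the product yields: p(z) = z^2 -11·z + 28.
The resulting polynomial has degree 2 and real coefficients as required.

p(z) = z^2 -11·z + 28.


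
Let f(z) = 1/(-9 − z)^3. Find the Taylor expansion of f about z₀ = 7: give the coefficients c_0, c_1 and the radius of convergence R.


Let w = z − z₀, so z = z₀ + w.
Then -9 − z = -9 − (z₀ + w) = (-9 − z₀) − w = -16 − w.
f(z) = 1/(-16 − w)^3 = (1/(-16)^3) · (1 − w/(-16))^{−3}.
By the binomial series (1−u)^{−3} = Σ_{n≥0} C(n+2, 2) u^n for |u|<1, with u = w/(-16):
  c_n = C(n+2, 2) / (-16)^(n+3).
  c_0 = 1/(-16)^3 = -1/4096.
  c_1 = 3/(-16)^4 = 3/65536.
The series is valid for |w/d| < 1, i.e. |z − z₀| < |d|.
Radius of convergence: R = |-9 − z₀| = |-16| = 16 (distance from z₀ to the singularity z = -9).

c_0 = -1/4096, c_1 = 3/65536; R = 16.


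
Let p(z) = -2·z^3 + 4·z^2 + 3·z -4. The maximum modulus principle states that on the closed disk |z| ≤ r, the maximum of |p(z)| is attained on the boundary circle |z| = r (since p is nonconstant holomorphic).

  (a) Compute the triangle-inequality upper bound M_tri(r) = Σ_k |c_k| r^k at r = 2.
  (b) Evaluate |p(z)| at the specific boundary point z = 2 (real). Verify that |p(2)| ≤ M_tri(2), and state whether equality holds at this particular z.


Coefficients: c_0 = -4, c_1 = 3, c_2 = 4, c_3 = -2. Radius r = 2.
Part (a). Triangle bound: M_tri(r) = Σ_k |c_k| r^k
  = |-4|·2^0 + |3|·2^1 + |4|·2^2 + |-2|·2^3
  = 4 + 6 + 16 + 16 = 42.
This bounds M(r) := max_{|z|=r} |p(z)| from above; equality holds iff all terms c_k z^k can be made to align in phase at a single z on |z|=r.
Part (b). At z = 2 (real, on the circle |z| = r):
  p(2) = (-4)·2^0 + (3)·2^1 + (4)·2^2 + (-2)·2^3 = 2.
  |p(2)| = 2.
Check: |p(2)| = 2 ≤ 42 = M_tri(2). ✓ Equality does not hold at z = 2 (the coefficients have mixed signs, so the terms do not all align in phase there).

M_tri(2) = 42; |p(2)| = 2; equality at z=2: no.


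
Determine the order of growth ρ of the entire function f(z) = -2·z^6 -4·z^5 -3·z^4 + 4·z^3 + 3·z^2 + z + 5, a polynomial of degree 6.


|f(z)| ≤ Σ|c_k|·r^k = O(r^6) as r → ∞. Polynomial growth is O(e^{r^ε}) for every ε > 0 (since r^6/e^{r^ε} → 0), so ρ ≤ ε for all ε > 0, i.e. ρ = 0. Every nonconstant polynomial has order 0.
Therefore ρ = 0.

Order ρ = 0.


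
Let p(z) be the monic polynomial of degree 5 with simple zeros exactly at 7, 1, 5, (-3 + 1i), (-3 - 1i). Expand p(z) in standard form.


The polynomial is p(z) = ∏_{α ∈ S} (z − α), where S = {7, 1, 5, (-3 + 1i), (-3 - 1i)}.
Expanding the product yields: p(z) = z^5 -7·z^4 -21·z^3 + 117·z^2 + 260·z -350.
Note conjugate pairs combine to real quadratics: (z − (-3+1i))(z − (-3−1i)) = z² + 6z + 10.
The resulting polynomial has degree 5 and real coefficients as required.

p(z) = z^5 -7·z^4 -21·z^3 + 117·z^2 + 260·z -350.


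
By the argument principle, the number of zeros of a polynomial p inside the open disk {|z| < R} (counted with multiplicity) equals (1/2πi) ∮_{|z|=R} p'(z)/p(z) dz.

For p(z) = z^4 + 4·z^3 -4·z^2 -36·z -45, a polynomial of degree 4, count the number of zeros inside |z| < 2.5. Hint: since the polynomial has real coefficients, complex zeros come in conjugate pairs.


The zeros of p are: (-2 + 1i), (-2 - 1i), 3, -3.
Their magnitudes are: 2.236, 2.236, 3, 3.
Zeros with |z| < R = 2.5: (-2 + 1i), (-2 - 1i).
Count = 2.
By the argument principle, (1/2πi) ∮_{|z|=R} p'(z)/p(z) dz equals exactly this count.

Number of zeros inside |z| < 2.5: 2.


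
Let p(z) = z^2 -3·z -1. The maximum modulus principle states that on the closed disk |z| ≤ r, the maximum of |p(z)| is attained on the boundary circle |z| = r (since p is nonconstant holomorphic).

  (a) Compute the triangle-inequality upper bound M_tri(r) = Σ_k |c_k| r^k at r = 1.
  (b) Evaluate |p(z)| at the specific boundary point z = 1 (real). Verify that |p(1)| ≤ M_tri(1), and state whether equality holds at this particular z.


Coefficients: c_0 = -1, c_1 = -3, c_2 = 1. Radius r = 1.
Part (a). Triangle bound: M_tri(r) = Σ_k |c_k| r^k
  = |-1|·1^0 + |-3|·1^1 + |1|·1^2
  = 1 + 3 + 1 = 5.
This bounds M(r) := max_{|z|=r} |p(z)| from above; equality holds iff all terms c_k z^k can be made to align in phase at a single z on |z|=r.
Part (b). At z = 1 (real, on the circle |z| = r):
  p(1) = (-1)·1^0 + (-3)·1^1 + (1)·1^2 = -3.
  |p(1)| = 3.
Check: |p(1)| = 3 ≤ 5 = M_tri(1). ✓ Equality does not hold at z = 1 (the coefficients have mixed signs, so the terms do not all align in phase there).

M_tri(1) = 5; |p(1)| = 3; equality at z=1: no.


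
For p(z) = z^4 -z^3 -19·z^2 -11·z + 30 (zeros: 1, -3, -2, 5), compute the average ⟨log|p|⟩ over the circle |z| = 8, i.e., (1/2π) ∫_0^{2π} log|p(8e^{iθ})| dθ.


Zeros: -3, -2, 1, 5; r = 8.
Inside |z| < r: -3, -2, 1, 5. Outside (|z| ≥ r): ∅.
p(0) = 30, so log|p(0)| = log(30) = 3.4012.
Apply Jensen: I(r) = log|p(0)| + Σ_k log(r/|z_k|), summed over zeros inside |z| < r.
  log(r/|z_k|) for z_k = 1: log(8/1) = 2.0794
  log(r/|z_k|) for z_k = -3: log(8/3) = 0.9808
  log(r/|z_k|) for z_k = -2: log(8/2) = 1.3863
  log(r/|z_k|) for z_k = 5: log(8/5) = 0.4700
Sum over inside zeros: 4.9166.
I(r) = log|p(0)| + (inside sum) = 3.4012 + 4.9166 = 8.3178.
Closed form (all zeros inside, monic): I(r) = n·log(r) = 4·log(8) = 8.3178. ✓

I(r) ≈ 8.3178.


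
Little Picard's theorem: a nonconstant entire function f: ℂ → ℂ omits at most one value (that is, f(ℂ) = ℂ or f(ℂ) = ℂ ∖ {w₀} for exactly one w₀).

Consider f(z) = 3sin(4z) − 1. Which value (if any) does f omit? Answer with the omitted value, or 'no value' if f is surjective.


Little Picard bounds the complement of f(ℂ) to at most one point.
sin is entire and surjective onto ℂ: for every w ∈ ℂ, sin(ζ) = w has a solution ζ ∈ ℂ (e.g., via the complex inverse arcsin). With ζ = 4z this gives z = ζ/(4). Then 3·sin(4z) takes every value in 3·ℂ = ℂ, and adding -1 is a bijection of ℂ. So f is surjective and omits no value. (Note: only on the real line is sin bounded by [−1, 1].)

Omitted value: no value.


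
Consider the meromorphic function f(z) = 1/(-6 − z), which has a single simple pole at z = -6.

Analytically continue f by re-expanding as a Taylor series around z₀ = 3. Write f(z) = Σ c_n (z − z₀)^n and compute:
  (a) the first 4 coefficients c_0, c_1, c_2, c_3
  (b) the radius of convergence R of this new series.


Let w = z − z₀, so z = z₀ + w.
Then -6 − z = -6 − (z₀ + w) = (-6 − z₀) − w = -9 − w.
f(z) = 1/(-9 − w) = (1/(-9)) · 1/(1 − w/(-9)) = Σ_{n≥0} w^n / (-9)^(n+1).
So c_n = 1/(-9)^(n+1):
  c_0 = 1/(-9)^1 = -1/9.
  c_1 = 1/(-9)^2 = 1/81.
  c_2 = 1/(-9)^3 = -1/729.
  c_3 = 1/(-9)^4 = 1/6561.
The series is valid for |w/d| < 1, i.e. |z − z₀| < |d|.
Radius of convergence: R = |-6 − z₀| = |-9| = 9 (distance from z₀ to the singularity z = -6).

c_0 = -1/9, c_1 = 1/81, c_2 = -1/729, c_3 = 1/6561; R = 9.


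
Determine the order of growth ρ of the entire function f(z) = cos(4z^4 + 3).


Write cos(w) = (e^{iw} ± e^{−iw})/(2 or 2i), so |cos(w)| ≤ e^{|w|}. With w = 4z^4 + 3, |w| ≤ 4r^4 + 3 on |z|=r, giving M(r) ≤ e^{4r^4 + 3} and ρ ≤ 4. For the lower bound, choose z on |z|=r with 4z^4 purely imaginary of modulus 4r^4; then |cos(4z^4 + 3)| grows like e^{4r^4}/2, so ρ ≥ 4. Hence ρ = 4.
Therefore ρ = 4.

Order ρ = 4.


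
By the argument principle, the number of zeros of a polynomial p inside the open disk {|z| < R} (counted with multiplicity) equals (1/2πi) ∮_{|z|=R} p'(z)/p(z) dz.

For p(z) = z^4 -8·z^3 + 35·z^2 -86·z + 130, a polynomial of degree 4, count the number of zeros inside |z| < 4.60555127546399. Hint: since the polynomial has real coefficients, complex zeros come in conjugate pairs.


The zeros of p are: (1 + 3i), (1 - 3i), (3 + 2i), (3 - 2i).
Their magnitudes are: 3.162, 3.162, 3.606, 3.606.
Zeros with |z| < R = 4.60555127546399: (1 + 3i), (1 - 3i), (3 + 2i), (3 - 2i).
Count = 4.
By the argument principle, (1/2πi) ∮_{|z|=R} p'(z)/p(z) dz equals exactly this count.

Number of zeros inside |z| < 4.60555127546399: 4.


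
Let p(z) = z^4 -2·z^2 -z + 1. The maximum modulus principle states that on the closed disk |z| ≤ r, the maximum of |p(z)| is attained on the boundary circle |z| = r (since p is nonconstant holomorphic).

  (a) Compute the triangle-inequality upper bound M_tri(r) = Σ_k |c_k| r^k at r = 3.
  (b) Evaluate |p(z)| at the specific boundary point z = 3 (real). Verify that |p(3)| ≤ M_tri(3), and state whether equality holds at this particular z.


Coefficients: c_0 = 1, c_1 = -1, c_2 = -2, c_3 = 0, c_4 = 1. Radius r = 3.
Part (a). Triangle bound: M_tri(r) = Σ_k |c_k| r^k
  = |1|·3^0 + |-1|·3^1 + |-2|·3^2 + |0|·3^3 + |1|·3^4
  = 1 + 3 + 18 + 0 + 81 = 103.
This bounds M(r) := max_{|z|=r} |p(z)| from above; equality holds iff all terms c_k z^k can be made to align in phase at a single z on |z|=r.
Part (b). At z = 3 (real, on the circle |z| = r):
  p(3) = (1)·3^0 + (-1)·3^1 + (-2)·3^2 + (0)·3^3 + (1)·3^4 = 61.
  |p(3)| = 61.
Check: |p(3)| = 61 ≤ 103 = M_tri(3). ✓ Equality does not hold at z = 3 (the coefficients have mixed signs, so the terms do not all align in phase there).

M_tri(3) = 103; |p(3)| = 61; equality at z=3: no.


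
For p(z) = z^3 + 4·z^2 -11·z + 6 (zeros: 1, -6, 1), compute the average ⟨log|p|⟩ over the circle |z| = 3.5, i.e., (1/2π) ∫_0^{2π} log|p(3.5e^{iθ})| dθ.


Zeros: -6, 1, 1; r = 3.5.
Inside |z| < r: 1, 1. Outside (|z| ≥ r): -6.
p(0) = 6, so log|p(0)| = log(6) = 1.7918.
Apply Jensen: I(r) = log|p(0)| + Σ_k log(r/|z_k|), summed over zeros inside |z| < r.
  log(r/|z_k|) for z_k = 1: log(3.5/1) = 1.2528
  log(r/|z_k|) for z_k = 1: log(3.5/1) = 1.2528
  Outside zeros (-6) contribute nothing to the Jensen sum.
Sum over inside zeros: 2.5055.
I(r) = log|p(0)| + (inside sum) = 1.7918 + 2.5055 = 4.2973.
Note: since some zeros are outside |z| ≤ r, the simplified n·log(r) form does NOT apply — only the inside zeros contribute.

I(r) ≈ 4.2973.


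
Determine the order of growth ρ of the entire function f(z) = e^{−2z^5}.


|e^{−2z^5}| = e^{Re(-2·z^5) + 0} ≤ e^{2|z|^5 + 0} = e^{2r^5 + 0} on |z| = r, so ρ ≤ 5. Choosing z on |z|=r so that -2·z^5 is real positive (always possible by picking arg z appropriately) gives |f(z)| = e^{2r^5 + 0}, matching the bound. The additive constant 0 does not affect log log M(r) ~ 5·log r. Hence ρ = 5.
Therefore ρ = 5.

Order ρ = 5.


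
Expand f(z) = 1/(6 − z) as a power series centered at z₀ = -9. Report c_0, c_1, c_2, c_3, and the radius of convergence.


Let w = z − z₀, so z = z₀ + w.
Then 6 − z = 6 − (z₀ + w) = (6 − z₀) − w = 15 − w.
f(z) = 1/(15 − w) = (1/(15)) · 1/(1 − w/(15)) = Σ_{n≥0} w^n / (15)^(n+1).
So c_n = 1/(15)^(n+1):
  c_0 = 1/(15)^1 = 1/15.
  c_1 = 1/(15)^2 = 1/225.
  c_2 = 1/(15)^3 = 1/3375.
  c_3 = 1/(15)^4 = 1/50625.
The series is valid for |w/d| < 1, i.e. |z − z₀| < |d|.
Radius of convergence: R = |6 − z₀| = |15| = 15 (distance from z₀ to the singularity z = 6).

c_0 = 1/15, c_1 = 1/225, c_2 = 1/3375, c_3 = 1/50625; R = 15.


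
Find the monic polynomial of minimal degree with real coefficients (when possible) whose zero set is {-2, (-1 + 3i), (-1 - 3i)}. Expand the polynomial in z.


The polynomial is p(z) = ∏_{α ∈ S} (z − α), where S = {-2, (-1 + 3i), (-1 - 3i)}.
Expanding the product yields: p(z) = z^3 + 4·z^2 + 14·z + 20.
Note conjugate pairs combine to real quadratics: (z − (-1+3i))(z − (-1−3i)) = z² + 2z + 10.
The resulting polynomial has degree 3 and real coefficients as required.

p(z) = z^3 + 4·z^2 + 14·z + 20.


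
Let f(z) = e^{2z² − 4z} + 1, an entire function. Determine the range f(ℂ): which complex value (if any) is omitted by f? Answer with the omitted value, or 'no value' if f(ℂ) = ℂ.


Little Picard bounds the complement of f(ℂ) to at most one point.
The exponent g(z) = 2z² − 4z is a nonconstant polynomial, hence surjective onto ℂ. So e^{g(z)} takes every value in {e^w : w ∈ ℂ} = ℂ ∖ {0}. Adding 1 shifts the range to ℂ ∖ {1}. f omits exactly 1.

Omitted value: 1.


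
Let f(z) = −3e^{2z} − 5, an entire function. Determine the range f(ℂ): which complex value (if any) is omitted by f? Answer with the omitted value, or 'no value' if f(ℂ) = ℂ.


Little Picard bounds the complement of f(ℂ) to at most one point.
e^{2z} is never zero on ℂ, so -3·e^{2z} takes every value in ℂ ∖ {0}. Adding -5 shifts the range to ℂ ∖ {-5}. Thus f omits exactly the value -5.

Omitted value: -5.


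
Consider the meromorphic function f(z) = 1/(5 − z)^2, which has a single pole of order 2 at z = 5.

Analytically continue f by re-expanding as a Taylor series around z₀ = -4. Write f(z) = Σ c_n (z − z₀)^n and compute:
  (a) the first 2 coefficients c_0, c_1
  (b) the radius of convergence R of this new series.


Let w = z − z₀, so z = z₀ + w.
Then 5 − z = 5 − (z₀ + w) = (5 − z₀) − w = 9 − w.
f(z) = 1/(9 − w)^2 = (1/(9)^2) · (1 − w/(9))^{−2}.
By the binomial series (1−u)^{−2} = Σ_{n≥0} C(n+1, 1) u^n for |u|<1, with u = w/(9):
  c_n = C(n+1, 1) / (9)^(n+2).
  c_0 = 1/(9)^2 = 1/81.
  c_1 = 2/(9)^3 = 2/729.
The series is valid for |w/d| < 1, i.e. |z − z₀| < |d|.
Radius of convergence: R = |5 − z₀| = |9| = 9 (distance from z₀ to the singularity z = 5).

c_0 = 1/81, c_1 = 2/729; R = 9.


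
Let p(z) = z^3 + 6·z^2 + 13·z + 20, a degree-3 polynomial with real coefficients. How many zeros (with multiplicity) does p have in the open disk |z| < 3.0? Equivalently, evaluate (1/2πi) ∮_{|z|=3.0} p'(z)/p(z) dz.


The zeros of p are: -4, (-1 + 2i), (-1 - 2i).
Their magnitudes are: 4, 2.236, 2.236.
Zeros with |z| < R = 3.0: (-1 + 2i), (-1 - 2i).
Count = 2.
By the argument principle, (1/2πi) ∮_{|z|=R} p'(z)/p(z) dz equals exactly this count.

Number of zeros inside |z| < 3.0: 2.


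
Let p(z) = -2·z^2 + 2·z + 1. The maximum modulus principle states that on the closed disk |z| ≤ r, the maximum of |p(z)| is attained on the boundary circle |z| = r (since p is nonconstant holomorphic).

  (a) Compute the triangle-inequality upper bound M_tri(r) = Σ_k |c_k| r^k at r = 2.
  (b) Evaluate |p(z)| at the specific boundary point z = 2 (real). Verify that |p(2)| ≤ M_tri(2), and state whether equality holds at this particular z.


Coefficients: c_0 = 1, c_1 = 2, c_2 = -2. Radius r = 2.
Part (a). Triangle bound: M_tri(r) = Σ_k |c_k| r^k
  = |1|·2^0 + |2|·2^1 + |-2|·2^2
  = 1 + 4 + 8 = 13.
This bounds M(r) := max_{|z|=r} |p(z)| from above; equality holds iff all terms c_k z^k can be made to align in phase at a single z on |z|=r.
Part (b). At z = 2 (real, on the circle |z| = r):
  p(2) = (1)·2^0 + (2)·2^1 + (-2)·2^2 = -3.
  |p(2)| = 3.
Check: |p(2)| = 3 ≤ 13 = M_tri(2). ✓ Equality does not hold at z = 2 (the coefficients have mixed signs, so the terms do not all align in phase there).

M_tri(2) = 13; |p(2)| = 3; equality at z=2: no.


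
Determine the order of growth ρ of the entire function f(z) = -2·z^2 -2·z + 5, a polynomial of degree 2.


|f(z)| ≤ Σ|c_k|·r^k = O(r^2) as r → ∞. Polynomial growth is O(e^{r^ε}) for every ε > 0 (since r^2/e^{r^ε} → 0), so ρ ≤ ε for all ε > 0, i.e. ρ = 0. Every nonconstant polynomial has order 0.
Therefore ρ = 0.

Order ρ = 0.


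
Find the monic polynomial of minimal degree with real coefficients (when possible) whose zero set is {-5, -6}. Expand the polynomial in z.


The polynomial is p(z) = ∏_{α ∈ S} (z − α), where S = {-5, -6}.
Expanding the product yields: p(z) = z^2 + 11·z + 30.
The resulting polynomial has degree 2 and real coefficients as required.

p(z) = z^2 + 11·z + 30.


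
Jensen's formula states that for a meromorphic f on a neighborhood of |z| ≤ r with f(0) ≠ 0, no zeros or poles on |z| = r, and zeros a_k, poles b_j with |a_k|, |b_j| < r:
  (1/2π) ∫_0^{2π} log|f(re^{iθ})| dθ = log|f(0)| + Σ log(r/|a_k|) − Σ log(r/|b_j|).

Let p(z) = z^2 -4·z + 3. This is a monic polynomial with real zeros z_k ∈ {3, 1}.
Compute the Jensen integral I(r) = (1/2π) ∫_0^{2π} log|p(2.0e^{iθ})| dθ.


Zeros: 1, 3; r = 2.0.
Inside |z| < r: 1. Outside (|z| ≥ r): 3.
p(0) = 3, so log|p(0)| = log(3) = 1.0986.
Apply Jensen: I(r) = log|p(0)| + Σ_k log(r/|z_k|), summed over zeros inside |z| < r.
  log(r/|z_k|) for z_k = 1: log(2.0/1) = 0.6931
  Outside zeros (3) contribute nothing to the Jensen sum.
Sum over inside zeros: 0.6931.
I(r) = log|p(0)| + (inside sum) = 1.0986 + 0.6931 = 1.7918.
Note: since some zeros are outside |z| ≤ r, the simplified n·log(r) form does NOT apply — only the inside zeros contribute.

I(r) ≈ 1.7918.


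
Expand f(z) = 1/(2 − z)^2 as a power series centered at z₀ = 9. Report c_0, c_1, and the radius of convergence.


Let w = z − z₀, so z = z₀ + w.
Then 2 − z = 2 − (z₀ + w) = (2 − z₀) − w = -7 − w.
f(z) = 1/(-7 − w)^2 = (1/(-7)^2) · (1 − w/(-7))^{−2}.
By the binomial series (1−u)^{−2} = Σ_{n≥0} C(n+1, 1) u^n for |u|<1, with u = w/(-7):
  c_n = C(n+1, 1) / (-7)^(n+2).
  c_0 = 1/(-7)^2 = 1/49.
  c_1 = 2/(-7)^3 = -2/343.
The series is valid for |w/d| < 1, i.e. |z − z₀| < |d|.
Radius of convergence: R = |2 − z₀| = |-7| = 7 (distance from z₀ to the singularity z = 2).

c_0 = 1/49, c_1 = -2/343; R = 7.


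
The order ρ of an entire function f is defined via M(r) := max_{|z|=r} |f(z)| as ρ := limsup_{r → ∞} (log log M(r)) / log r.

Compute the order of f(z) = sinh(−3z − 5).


sinh(w) is a linear combination of e^{iw} and e^{−iw} (or e^w, e^{−w} in the hyperbolic case), so |sinh(w)| ≤ e^{|w|}. With w = −3z − 5, |w| ≤ 3|z| + 5 = 3r + 5 on |z| = r, giving M(r) ≤ e^{3r + 5}, so ρ ≤ 1. On a suitable ray (z = it for sin/cos; z = t for sinh/cosh, t real → ∞), |sinh(−3z − 5)| grows like e^{3|t|}/2, so ρ ≥ 1. Hence ρ = 1.
Therefore ρ = 1.

Order ρ = 1.


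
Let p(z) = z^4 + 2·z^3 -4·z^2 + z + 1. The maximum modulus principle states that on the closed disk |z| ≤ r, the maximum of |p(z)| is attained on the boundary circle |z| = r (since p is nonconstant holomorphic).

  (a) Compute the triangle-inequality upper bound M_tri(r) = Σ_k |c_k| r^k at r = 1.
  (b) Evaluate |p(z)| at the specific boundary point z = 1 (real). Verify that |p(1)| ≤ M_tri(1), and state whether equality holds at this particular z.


Coefficients: c_0 = 1, c_1 = 1, c_2 = -4, c_3 = 2, c_4 = 1. Radius r = 1.
Part (a). Triangle bound: M_tri(r) = Σ_k |c_k| r^k
  = |1|·1^0 + |1|·1^1 + |-4|·1^2 + |2|·1^3 + |1|·1^4
  = 1 + 1 + 4 + 2 + 1 = 9.
This bounds M(r) := max_{|z|=r} |p(z)| from above; equality holds iff all terms c_k z^k can be made to align in phase at a single z on |z|=r.
Part (b). At z = 1 (real, on the circle |z| = r):
  p(1) = (1)·1^0 + (1)·1^1 + (-4)·1^2 + (2)·1^3 + (1)·1^4 = 1.
  |p(1)| = 1.
Check: |p(1)| = 1 ≤ 9 = M_tri(1). ✓ Equality does not hold at z = 1 (the coefficients have mixed signs, so the terms do not all align in phase there).

M_tri(1) = 9; |p(1)| = 1; equality at z=1: no.


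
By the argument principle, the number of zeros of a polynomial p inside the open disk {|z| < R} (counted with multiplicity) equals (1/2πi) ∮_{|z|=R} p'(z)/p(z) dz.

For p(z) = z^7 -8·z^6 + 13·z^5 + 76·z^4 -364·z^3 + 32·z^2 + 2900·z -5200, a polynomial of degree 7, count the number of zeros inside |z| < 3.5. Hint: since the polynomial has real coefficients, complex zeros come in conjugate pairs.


The zeros of p are: 4, (2 + 3i), (2 - 3i), (-3 + 1i), (-3 - 1i), (3 + 1i), (3 - 1i).
Their magnitudes are: 4, 3.606, 3.606, 3.162, 3.162, 3.162, 3.162.
Zeros with |z| < R = 3.5: (-3 + 1i), (-3 - 1i), (3 + 1i), (3 - 1i).
Count = 4.
By the argument principle, (1/2πi) ∮_{|z|=R} p'(z)/p(z) dz equals exactly this count.

Number of zeros inside |z| < 3.5: 4.


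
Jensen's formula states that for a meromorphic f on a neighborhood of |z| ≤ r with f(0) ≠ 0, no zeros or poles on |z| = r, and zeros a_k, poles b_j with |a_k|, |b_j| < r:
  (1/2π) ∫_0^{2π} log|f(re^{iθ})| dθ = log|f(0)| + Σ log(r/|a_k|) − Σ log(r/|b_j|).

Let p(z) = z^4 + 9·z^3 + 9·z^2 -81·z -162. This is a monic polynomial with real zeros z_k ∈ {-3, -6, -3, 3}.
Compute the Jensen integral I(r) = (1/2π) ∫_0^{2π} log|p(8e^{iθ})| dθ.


Zeros: -6, -3, -3, 3; r = 8.
Inside |z| < r: -6, -3, -3, 3. Outside (|z| ≥ r): ∅.
p(0) = -162, so log|p(0)| = log(162) = 5.0876.
Apply Jensen: I(r) = log|p(0)| + Σ_k log(r/|z_k|), summed over zeros inside |z| < r.
  log(r/|z_k|) for z_k = -3: log(8/3) = 0.9808
  log(r/|z_k|) for z_k = -6: log(8/6) = 0.2877
  log(r/|z_k|) for z_k = -3: log(8/3) = 0.9808
  log(r/|z_k|) for z_k = 3: log(8/3) = 0.9808
Sum over inside zeros: 3.2302.
I(r) = log|p(0)| + (inside sum) = 5.0876 + 3.2302 = 8.3178.
Closed form (all zeros inside, monic): I(r) = n·log(r) = 4·log(8) = 8.3178. ✓

I(r) ≈ 8.3178.


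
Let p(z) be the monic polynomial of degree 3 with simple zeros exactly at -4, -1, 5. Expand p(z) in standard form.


The polynomial is p(z) = ∏_{α ∈ S} (z − α), where S = {-4, -1, 5}.
Expanding the product yields: p(z) = z^3 -21·z -20.
The resulting polynomial has degree 3 and real coefficients as required.

p(z) = z^3 -21·z -20.


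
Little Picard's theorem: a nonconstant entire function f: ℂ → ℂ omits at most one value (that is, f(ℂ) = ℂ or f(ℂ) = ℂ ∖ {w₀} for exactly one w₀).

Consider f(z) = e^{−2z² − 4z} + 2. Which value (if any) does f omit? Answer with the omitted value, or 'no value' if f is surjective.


Little Picard bounds the complement of f(ℂ) to at most one point.
The exponent g(z) = −2z² − 4z is a nonconstant polynomial, hence surjective onto ℂ. So e^{g(z)} takes every value in {e^w : w ∈ ℂ} = ℂ ∖ {0}. Adding 2 shifts the range to ℂ ∖ {2}. f omits exactly 2.

Omitted value: 2.


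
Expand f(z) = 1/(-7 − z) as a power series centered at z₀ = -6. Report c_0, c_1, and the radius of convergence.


Let w = z − z₀, so z = z₀ + w.
Then -7 − z = -7 − (z₀ + w) = (-7 − z₀) − w = -1 − w.
f(z) = 1/(-1 − w) = (1/(-1)) · 1/(1 − w/(-1)) = Σ_{n≥0} w^n / (-1)^(n+1).
So c_n = 1/(-1)^(n+1):
  c_0 = 1/(-1)^1 = -1.
  c_1 = 1/(-1)^2 = 1.
The series is valid for |w/d| < 1, i.e. |z − z₀| < |d|.
Radius of convergence: R = |-7 − z₀| = |-1| = 1 (distance from z₀ to the singularity z = -7).

c_0 = -1, c_1 = 1; R = 1.


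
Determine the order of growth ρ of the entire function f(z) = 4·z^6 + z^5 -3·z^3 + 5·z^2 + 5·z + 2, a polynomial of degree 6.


|f(z)| ≤ Σ|c_k|·r^k = O(r^6) as r → ∞. Polynomial growth is O(e^{r^ε}) for every ε > 0 (since r^6/e^{r^ε} → 0), so ρ ≤ ε for all ε > 0, i.e. ρ = 0. Every nonconstant polynomial has order 0.
Therefore ρ = 0.

Order ρ = 0.


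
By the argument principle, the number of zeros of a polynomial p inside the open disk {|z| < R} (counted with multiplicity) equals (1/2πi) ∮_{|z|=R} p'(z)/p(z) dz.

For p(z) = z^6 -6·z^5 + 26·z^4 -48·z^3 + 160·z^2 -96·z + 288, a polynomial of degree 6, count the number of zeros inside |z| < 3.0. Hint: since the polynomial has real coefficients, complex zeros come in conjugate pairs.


The zeros of p are: (3 + 3i), (3 - 3i), (0 + 2i), (0 - 2i), (0 + 2i), (0 - 2i).
Their magnitudes are: 4.243, 4.243, 2, 2, 2, 2.
Zeros with |z| < R = 3.0: (0 + 2i), (0 - 2i), (0 + 2i), (0 - 2i).
Count = 4.
By the argument principle, (1/2πi) ∮_{|z|=R} p'(z)/p(z) dz equals exactly this count.

Number of zeros inside |z| < 3.0: 4.


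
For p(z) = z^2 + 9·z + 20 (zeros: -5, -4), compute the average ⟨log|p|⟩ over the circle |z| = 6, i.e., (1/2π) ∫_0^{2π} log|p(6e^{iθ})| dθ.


Zeros: -5, -4; r = 6.
Inside |z| < r: -5, -4. Outside (|z| ≥ r): ∅.
p(0) = 20, so log|p(0)| = log(20) = 2.9957.
Apply Jensen: I(r) = log|p(0)| + Σ_k log(r/|z_k|), summed over zeros inside |z| < r.
  log(r/|z_k|) for z_k = -5: log(6/5) = 0.1823
  log(r/|z_k|) for z_k = -4: log(6/4) = 0.4055
Sum over inside zeros: 0.5878.
I(r) = log|p(0)| + (inside sum) = 2.9957 + 0.5878 = 3.5835.
Closed form (all zeros inside, monic): I(r) = n·log(r) = 2·log(6) = 3.5835. ✓

I(r) ≈ 3.5835.


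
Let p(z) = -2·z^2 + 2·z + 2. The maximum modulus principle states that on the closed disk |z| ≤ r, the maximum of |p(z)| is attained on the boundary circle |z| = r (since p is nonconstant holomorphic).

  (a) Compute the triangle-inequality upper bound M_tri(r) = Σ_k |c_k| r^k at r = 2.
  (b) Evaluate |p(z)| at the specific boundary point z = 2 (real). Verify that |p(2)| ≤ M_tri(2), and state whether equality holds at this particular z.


Coefficients: c_0 = 2, c_1 = 2, c_2 = -2. Radius r = 2.
Part (a). Triangle bound: M_tri(r) = Σ_k |c_k| r^k
  = |2|·2^0 + |2|·2^1 + |-2|·2^2
  = 2 + 4 + 8 = 14.
This bounds M(r) := max_{|z|=r} |p(z)| from above; equality holds iff all terms c_k z^k can be made to align in phase at a single z on |z|=r.
Part (b). At z = 2 (real, on the circle |z| = r):
  p(2) = (2)·2^0 + (2)·2^1 + (-2)·2^2 = -2.
  |p(2)| = 2.
Check: |p(2)| = 2 ≤ 14 = M_tri(2). ✓ Equality does not hold at z = 2 (the coefficients have mixed signs, so the terms do not all align in phase there).

M_tri(2) = 14; |p(2)| = 2; equality at z=2: no.


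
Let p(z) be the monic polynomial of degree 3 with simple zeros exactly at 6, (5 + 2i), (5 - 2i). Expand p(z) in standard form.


The polynomial is p(z) = ∏_{α ∈ S} (z − α), where S = {6, (5 + 2i), (5 - 2i)}.
Expanding the product yields: p(z) = z^3 -16·z^2 + 89·z -174.
Note conjugate pairs combine to real quadratics: (z − (5+2i))(z − (5−2i)) = z² − 10z + 29.
The resulting polynomial has degree 3 and real coefficients as required.

p(z) = z^3 -16·z^2 + 89·z -174.


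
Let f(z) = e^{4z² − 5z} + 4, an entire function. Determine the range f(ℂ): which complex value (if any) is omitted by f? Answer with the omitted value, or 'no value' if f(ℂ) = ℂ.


Little Picard bounds the complement of f(ℂ) to at most one point.
The exponent g(z) = 4z² − 5z is a nonconstant polynomial, hence surjective onto ℂ. So e^{g(z)} takes every value in {e^w : w ∈ ℂ} = ℂ ∖ {0}. Adding 4 shifts the range to ℂ ∖ {4}. f omits exactly 4.

Omitted value: 4.


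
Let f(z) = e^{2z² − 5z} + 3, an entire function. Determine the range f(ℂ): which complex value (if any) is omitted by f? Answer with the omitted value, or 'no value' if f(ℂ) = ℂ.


Little Picard bounds the complement of f(ℂ) to at most one point.
The exponent g(z) = 2z² − 5z is a nonconstant polynomial, hence surjective onto ℂ. So e^{g(z)} takes every value in {e^w : w ∈ ℂ} = ℂ ∖ {0}. Adding 3 shifts the range to ℂ ∖ {3}. f omits exactly 3.

Omitted value: 3.


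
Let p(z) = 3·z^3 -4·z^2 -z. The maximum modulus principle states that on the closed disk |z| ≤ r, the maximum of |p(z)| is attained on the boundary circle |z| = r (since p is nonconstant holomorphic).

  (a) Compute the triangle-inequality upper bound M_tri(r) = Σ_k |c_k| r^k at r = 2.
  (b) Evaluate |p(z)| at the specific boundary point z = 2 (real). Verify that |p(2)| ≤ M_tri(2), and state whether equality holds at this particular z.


Coefficients: c_0 = 0, c_1 = -1, c_2 = -4, c_3 = 3. Radius r = 2.
Part (a). Triangle bound: M_tri(r) = Σ_k |c_k| r^k
  = |0|·2^0 + |-1|·2^1 + |-4|·2^2 + |3|·2^3
  = 0 + 2 + 16 + 24 = 42.
This bounds M(r) := max_{|z|=r} |p(z)| from above; equality holds iff all terms c_k z^k can be made to align in phase at a single z on |z|=r.
Part (b). At z = 2 (real, on the circle |z| = r):
  p(2) = (0)·2^0 + (-1)·2^1 + (-4)·2^2 + (3)·2^3 = 6.
  |p(2)| = 6.
Check: |p(2)| = 6 ≤ 42 = M_tri(2). ✓ Equality does not hold at z = 2 (the coefficients have mixed signs, so the terms do not all align in phase there).

M_tri(2) = 42; |p(2)| = 6; equality at z=2: no.


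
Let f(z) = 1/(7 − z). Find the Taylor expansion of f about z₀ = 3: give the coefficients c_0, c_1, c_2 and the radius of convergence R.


Let w = z − z₀, so z = z₀ + w.
Then 7 − z = 7 − (z₀ + w) = (7 − z₀) − w = 4 − w.
f(z) = 1/(4 − w) = (1/(4)) · 1/(1 − w/(4)) = Σ_{n≥0} w^n / (4)^(n+1).
So c_n = 1/(4)^(n+1):
  c_0 = 1/(4)^1 = 1/4.
  c_1 = 1/(4)^2 = 1/16.
  c_2 = 1/(4)^3 = 1/64.
The series is valid for |w/d| < 1, i.e. |z − z₀| < |d|.
Radius of convergence: R = |7 − z₀| = |4| = 4 (distance from z₀ to the singularity z = 7).

c_0 = 1/4, c_1 = 1/16, c_2 = 1/64; R = 4.


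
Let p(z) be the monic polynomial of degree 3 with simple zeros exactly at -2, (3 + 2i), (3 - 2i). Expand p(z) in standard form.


The polynomial is p(z) = ∏_{α ∈ S} (z − α), where S = {-2, (3 + 2i), (3 - 2i)}.
Expanding the product yields: p(z) = z^3 -4·z^2 + z + 26.
Note conjugate pairs combine to real quadratics: (z − (3+2i))(z − (3−2i)) = z² − 6z + 13.
The resulting polynomial has degree 3 and real coefficients as required.

p(z) = z^3 -4·z^2 + z + 26.


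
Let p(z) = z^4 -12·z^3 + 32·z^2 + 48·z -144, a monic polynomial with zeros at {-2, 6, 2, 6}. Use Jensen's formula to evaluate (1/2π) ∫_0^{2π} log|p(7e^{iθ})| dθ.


Zeros: -2, 2, 6, 6; r = 7.
Inside |z| < r: -2, 2, 6, 6. Outside (|z| ≥ r): ∅.
p(0) = -144, so log|p(0)| = log(144) = 4.9698.
Apply Jensen: I(r) = log|p(0)| + Σ_k log(r/|z_k|), summed over zeros inside |z| < r.
  log(r/|z_k|) for z_k = -2: log(7/2) = 1.2528
  log(r/|z_k|) for z_k = 6: log(7/6) = 0.1542
  log(r/|z_k|) for z_k = 2: log(7/2) = 1.2528
  log(r/|z_k|) for z_k = 6: log(7/6) = 0.1542
Sum over inside zeros: 2.8138.
I(r) = log|p(0)| + (inside sum) = 4.9698 + 2.8138 = 7.7836.
Closed form (all zeros inside, monic): I(r) = n·log(r) = 4·log(7) = 7.7836. ✓

I(r) ≈ 7.7836.


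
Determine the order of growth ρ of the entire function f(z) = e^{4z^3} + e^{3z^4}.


Each summand is entire of order 3 and 4 respectively (as in the single-exponential case). The order of a sum is at most the max of the orders, so ρ ≤ 4. For the lower bound: on |z|=r choose arg z so that 3z^4 is real positive; then |e^{3z^4}| = e^{3r^4} while |e^{4z^3}| ≤ e^{4r^3} = o(e^{3r^4}). So |f| ≥ e^{3r^4}(1 − o(1)) and ρ ≥ 4. Hence ρ = max(3, 4) = 4.
Therefore ρ = 4.

Order ρ = 4.


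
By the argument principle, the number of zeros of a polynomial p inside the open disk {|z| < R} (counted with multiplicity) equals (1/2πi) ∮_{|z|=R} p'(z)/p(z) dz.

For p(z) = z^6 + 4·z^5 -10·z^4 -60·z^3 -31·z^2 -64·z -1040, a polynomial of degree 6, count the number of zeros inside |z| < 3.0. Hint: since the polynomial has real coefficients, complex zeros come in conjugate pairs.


The zeros of p are: (1 + 2i), (1 - 2i), -4, (-3 + 2i), (-3 - 2i), 4.
Their magnitudes are: 2.236, 2.236, 4, 3.606, 3.606, 4.
Zeros with |z| < R = 3.0: (1 + 2i), (1 - 2i).
Count = 2.
By the argument principle, (1/2πi) ∮_{|z|=R} p'(z)/p(z) dz equals exactly this count.

Number of zeros inside |z| < 3.0: 2.


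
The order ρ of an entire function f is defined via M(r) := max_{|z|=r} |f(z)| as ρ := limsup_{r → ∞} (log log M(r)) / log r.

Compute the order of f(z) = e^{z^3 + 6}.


|e^{z^3 + 6}| = e^{Re(1·z^3) + 6} ≤ e^{1|z|^3 + 6} = e^{1r^3 + 6} on |z| = r, so ρ ≤ 3. Choosing z on |z|=r so that 1·z^3 is real positive (always possible by picking arg z appropriately) gives |f(z)| = e^{1r^3 + 6}, matching the bound. The additive constant 6 does not affect log log M(r) ~ 3·log r. Hence ρ = 3.
Therefore ρ = 3.

Order ρ = 3.
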